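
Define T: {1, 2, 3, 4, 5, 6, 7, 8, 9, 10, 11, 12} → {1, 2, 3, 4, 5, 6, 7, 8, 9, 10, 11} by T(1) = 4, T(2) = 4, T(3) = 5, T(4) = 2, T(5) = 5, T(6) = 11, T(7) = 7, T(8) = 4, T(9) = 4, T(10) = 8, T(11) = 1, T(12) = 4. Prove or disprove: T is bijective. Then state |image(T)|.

7

T(1) = 4 = T(2) with 1 ≠ 2, so T is not injective, hence not bijective.
The image of T is {1, 2, 4, 5, 7, 8, 11}, which has 7 elements.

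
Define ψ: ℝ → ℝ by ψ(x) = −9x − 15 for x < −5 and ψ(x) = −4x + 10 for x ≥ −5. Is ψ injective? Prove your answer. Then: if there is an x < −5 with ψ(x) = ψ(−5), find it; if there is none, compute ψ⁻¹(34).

-49/9

Both pieces are strictly decreasing (slopes −9 and −4), so each is injective on its own interval.
The left piece maps (−∞, −5) onto (30, ∞); the right piece maps [−5, ∞) onto (−∞, 30].
These images are disjoint, so no value is attained by both pieces. Thus ψ is injective.
Because the two images are disjoint, no x < −5 has ψ(x) = ψ(−5), so we compute ψ⁻¹(34): 34 lies in (30, ∞), so solve −9x − 15 = 34: x = (34 + 15)/(−9) = −49/9.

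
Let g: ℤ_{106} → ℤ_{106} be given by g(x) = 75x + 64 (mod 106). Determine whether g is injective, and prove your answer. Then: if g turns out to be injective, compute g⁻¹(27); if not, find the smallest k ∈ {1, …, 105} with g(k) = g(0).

Recall that injectivity means: for all s, t in the domain, g(s) = g(t) implies s = t.
If g(s) = g(t), then 75s ≡ 75t (mod 106). Because gcd(75, 106) = 1, we may cancel 75 to get s ≡ t (mod 106).
Thus g is injective.
We now compute 75⁻¹ mod 106 explicitly. Euclid's algorithm: 106 = 1·75 + 31, 75 = 2·31 + 13, 31 = 2·13 + 5, 13 = 2·5 + 3, 5 = 1·3 + 2, 3 = 1·2 + 1; back-substituting gives 1 = 41·75 − 29·106, so 75⁻¹ ≡ 41 (mod 106).
Since g is injective, we compute g⁻¹(27): solve 75x + 64 ≡ 27 (mod 106), i.e. 75x ≡ 69 (mod 106).
Multiplying by 75⁻¹ = 41 gives x ≡ 41·69 = 2829 = 26·106 + 73 ≡ 73 (mod 106).
Check: g(73) = 75·73 + 64 = 5539 = 52·106 + 27 ≡ 27 (mod 106).

73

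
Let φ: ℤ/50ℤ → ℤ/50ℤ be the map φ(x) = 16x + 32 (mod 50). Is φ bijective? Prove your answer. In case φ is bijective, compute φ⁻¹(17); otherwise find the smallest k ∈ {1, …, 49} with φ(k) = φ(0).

25

We have gcd(16, 50) = 2 > 1. Taking s = 0 and t = 25: φ(0) = 32 and φ(25) = 16·25 + 32 = 432 ≡ 32 (mod 50).
So φ(0) = φ(25) while 0 ≠ 25, therefore φ is not injective, hence not bijective.
Since φ is not bijective, we find the least positive k with φ(k) = φ(0): this means 16k ≡ 0 (mod 50), i.e. 50 ∣ 16k. Since gcd(16, 50) = 2, dividing through by 2 this holds exactly when 25 ∣ 8k, and as gcd(8, 25) = 1, exactly when 25 ∣ k.
The smallest positive such k is 25.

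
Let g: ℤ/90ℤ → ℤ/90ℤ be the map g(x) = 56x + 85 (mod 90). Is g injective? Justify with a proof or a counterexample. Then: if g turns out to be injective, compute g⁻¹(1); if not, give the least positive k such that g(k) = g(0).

We have gcd(56, 90) = 2 > 1. Taking a = 0 and b = 45: g(0) = 85 and g(45) = 56·45 + 85 = 2605 ≡ 85 (mod 90).
So g(0) = g(45) while 0 ≠ 45, thus g is not injective.
Since g is not injective, we find the least positive k with g(k) = g(0): this means 56k ≡ 0 (mod 90), i.e. 90 ∣ 56k. Since gcd(56, 90) = 2, dividing through by 2 this holds exactly when 45 ∣ 28k, and as gcd(28, 45) = 1, exactly when 45 ∣ k.
The smallest positive such k is 45.

45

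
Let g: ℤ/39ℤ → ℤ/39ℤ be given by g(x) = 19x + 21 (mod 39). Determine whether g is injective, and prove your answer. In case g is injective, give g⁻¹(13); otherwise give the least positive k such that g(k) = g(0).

Recall that g is injective if g(x_1) = g(x_2) implies x_1 = x_2.
If g(x_1) = g(x_2), then 19x_1 ≡ 19x_2 (mod 39). Because gcd(19, 39) = 1, we may cancel 19 to get x_1 ≡ x_2 (mod 39).
Thus g is injective.
We now compute 19⁻¹ mod 39 explicitly. Euclid's algorithm: 39 = 2·19 + 1; back-substituting gives 1 = 37·19 − 18·39, so 19⁻¹ ≡ 37 (mod 39).
Since g is injective, we compute g⁻¹(13): solve 19x + 21 ≡ 13 (mod 39), i.e. 19x ≡ 31 (mod 39).
Multiplying by 19⁻¹ = 37 gives x ≡ 37·31 = 1147 = 29·39 + 16 ≡ 16 (mod 39).
Check: g(16) = 19·16 + 21 = 325 = 8·39 + 13 ≡ 13 (mod 39).

16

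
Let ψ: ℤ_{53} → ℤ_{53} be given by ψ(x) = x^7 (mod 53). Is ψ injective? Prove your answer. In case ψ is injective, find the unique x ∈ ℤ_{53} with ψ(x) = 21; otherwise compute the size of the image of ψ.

20

Since 53 is prime, the nonzero elements of ℤ_{53} form a cyclic group of order 52.
As gcd(7, 52) = 1, raising to the 7th power is a bijection on this group: if u^7 ≡ v^7 then (uv^{−1})^7 = 1, and the only element of order dividing gcd(7, 52) = 1 is 1, so u = v.
With ψ(0) = 0 this makes ψ injective on all of ℤ_{53}, hence bijective (finite equal-size domain and codomain). In particular ψ is injective.
Since ψ is injective, we find the preimage of 21. The inverse of x ↦ x^7 on (ℤ_{53})^× is x ↦ x^15, because 7·15 = 105 = 2·52 + 1 ≡ 1 (mod 52) and x^{52} = 1 for x ≠ 0 (Fermat). So ψ⁻¹(21) = 21^15 mod 53.
Repeated squaring mod 53: 21^1 ≡ 21, 21^2 ≡ 21² = 441 ≡ 17, 21^4 ≡ 17² = 289 ≡ 24, 21^8 ≡ 24² = 576 ≡ 46. Since 15 = 8 + 4 + 2 + 1, 21^15 ≡ 46·24·17·21: 46·24 = 1104 ≡ 44, then 44·17 = 748 ≡ 6, then 6·21 = 126 ≡ 20. So 21^15 ≡ 20 (mod 53).
Hence ψ⁻¹(21) = 20.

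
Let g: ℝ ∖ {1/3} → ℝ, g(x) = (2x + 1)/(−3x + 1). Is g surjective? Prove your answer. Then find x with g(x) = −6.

If g(x) = −2/3, cross-multiplying gives −3(2x + 1) = 2(−3x + 1), which simplifies to −3 = 2 — false.  So −2/3 has no preimage and g is not surjective.
Solving g(x) = −6: cross-multiplying gives 2x + 1 = −6(−3x + 1), which rearranges to −16x = −7, so x = 7/16.

7/16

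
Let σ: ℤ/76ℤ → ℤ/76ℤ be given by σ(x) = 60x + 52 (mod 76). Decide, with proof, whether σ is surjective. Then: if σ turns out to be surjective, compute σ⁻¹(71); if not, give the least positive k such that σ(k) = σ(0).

19

Recall: surjectivity means every element of the codomain has a preimage under σ.
Since gcd(60, 76) = 4, we have 60x ≡ 0 (mod 4) for all x, so σ(x) ≡ 0 (mod 4).
But 1 ≢ 0 (mod 4), so 1 ∈ ℤ/76ℤ has no preimage. Thus σ is not surjective.
Since σ is not surjective, we find the least positive k with σ(k) = σ(0): this means 60k ≡ 0 (mod 76), i.e. 76 ∣ 60k. Since gcd(60, 76) = 4, dividing through by 4 this holds exactly when 19 ∣ 15k, and as gcd(15, 19) = 1, exactly when 19 ∣ k.
The smallest positive such k is 19.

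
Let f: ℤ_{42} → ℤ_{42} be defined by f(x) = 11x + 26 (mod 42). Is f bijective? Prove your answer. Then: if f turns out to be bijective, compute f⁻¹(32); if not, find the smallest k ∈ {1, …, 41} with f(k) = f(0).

If f(a) = f(b), then 11a ≡ 11b (mod 42). Because gcd(11, 42) = 1, we may cancel 11 to get a ≡ b (mod 42).
We now compute 11⁻¹ mod 42 explicitly. Euclid's algorithm: 42 = 3·11 + 9, 11 = 1·9 + 2, 9 = 4·2 + 1; back-substituting gives 1 = 23·11 − 6·42, so 11⁻¹ ≡ 23 (mod 42).
For any y ∈ ℤ_{42}, x = 23(y − 26) mod 42 satisfies f(x) = 11·23(y − 26) + 26 ≡ y (since 11·23 ≡ 1 mod 42). So every y has a preimage.
Hence f is bijective.
Since f is bijective, we compute f⁻¹(32): solve 11x + 26 ≡ 32 (mod 42), i.e. 11x ≡ 6 (mod 42).
Multiplying by 11⁻¹ = 23 gives x ≡ 23·6 = 138 = 3·42 + 12 ≡ 12 (mod 42).
Check: f(12) = 11·12 + 26 = 158 = 3·42 + 32 ≡ 32 (mod 42).

12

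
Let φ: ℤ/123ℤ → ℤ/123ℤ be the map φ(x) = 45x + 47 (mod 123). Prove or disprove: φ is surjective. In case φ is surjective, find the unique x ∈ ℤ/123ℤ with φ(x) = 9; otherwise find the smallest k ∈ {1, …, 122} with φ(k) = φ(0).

41

Since gcd(45, 123) = 3, we have 45x ≡ 0 (mod 3) for all x, so φ(x) ≡ 2 (mod 3).
But 0 ≢ 2 (mod 3), so 0 ∈ ℤ/123ℤ has no preimage. Thus φ is not surjective.
Since φ is not surjective, we find the least positive k with φ(k) = φ(0): this means 45k ≡ 0 (mod 123), i.e. 123 ∣ 45k. Since gcd(45, 123) = 3, dividing through by 3 this holds exactly when 41 ∣ 15k, and as gcd(15, 41) = 1, exactly when 41 ∣ k.
The smallest positive such k is 41.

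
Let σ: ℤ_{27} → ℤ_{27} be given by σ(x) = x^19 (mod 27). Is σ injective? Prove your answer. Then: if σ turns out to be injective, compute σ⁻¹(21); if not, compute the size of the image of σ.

σ(0) = 0^19 = 0.
σ(3): Repeated squaring mod 27: 3^1 ≡ 3, 3^2 ≡ 3² = 9, 3^4 ≡ 9² = 81 ≡ 0, 3^8 ≡ 0² = 0, 3^16 ≡ 0² = 0. Since 19 = 16 + 2 + 1, 3^19 ≡ 0·9·3: 0·9 = 0, then 0·3 = 0. So 3^19 ≡ 0 (mod 27).
So σ(0) = σ(3) = 0 while 0 ≠ 3, thus σ is not injective.
Since σ is not injective, we determine |image(σ)|. Computing x^19 mod 27 for each x (by repeated squaring, reducing mod 27 at every step), the values σ(0), σ(1), …, σ(26) are: 0, 1, 2, 0, 4, 5, 0, 7, 8, 0, 10, 11, 0, 13, 14, 0, 16, 17, 0, 19, 20, 0, 22, 23, 0, 25, 26.
The distinct values are {0, 1, 2, 4, 5, 7, 8, 10, 11, 13, 14, 16, 17, 19, 20, 22, 23, 25, 26}; there are 19 of them.

19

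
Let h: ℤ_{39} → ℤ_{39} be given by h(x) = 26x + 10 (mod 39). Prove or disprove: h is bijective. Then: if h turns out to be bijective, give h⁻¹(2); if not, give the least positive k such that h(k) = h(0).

3

We have gcd(26, 39) = 13 > 1. Taking s = 0 and t = 3: h(0) = 10 and h(3) = 26·3 + 10 = 88 ≡ 10 (mod 39).
So h(0) = h(3) while 0 ≠ 3, thus h is not injective, hence not bijective.
Since h is not bijective, we find the least positive k with h(k) = h(0): this means 26k ≡ 0 (mod 39), i.e. 39 ∣ 26k. Since gcd(26, 39) = 13, dividing through by 13 this holds exactly when 3 ∣ 2k, and as gcd(2, 3) = 1, exactly when 3 ∣ k.
The smallest positive such k is 3.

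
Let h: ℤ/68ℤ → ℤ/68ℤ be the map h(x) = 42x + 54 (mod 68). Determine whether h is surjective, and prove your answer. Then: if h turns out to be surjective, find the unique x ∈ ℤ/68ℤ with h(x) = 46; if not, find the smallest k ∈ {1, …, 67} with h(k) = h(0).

Recall that h is surjective if every y in the codomain equals h(x) for some x in the domain.
Since gcd(42, 68) = 2, we have 42x ≡ 0 (mod 2) for all x, so h(x) ≡ 0 (mod 2).
But 1 ≢ 0 (mod 2), so 1 ∈ ℤ/68ℤ has no preimage. Hence h is not surjective.
Since h is not surjective, we find the least positive k with h(k) = h(0): this means 42k ≡ 0 (mod 68), i.e. 68 ∣ 42k. Since gcd(42, 68) = 2, dividing through by 2 this holds exactly when 34 ∣ 21k, and as gcd(21, 34) = 1, exactly when 34 ∣ k.
The smallest positive such k is 34.

34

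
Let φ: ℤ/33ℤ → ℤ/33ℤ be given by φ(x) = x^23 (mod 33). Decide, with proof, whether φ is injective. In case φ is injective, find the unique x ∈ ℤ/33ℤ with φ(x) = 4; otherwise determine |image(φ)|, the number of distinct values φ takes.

16

Computing x^23 mod 33 for each x (by repeated squaring, reducing mod 33 at every step), the values φ(0), φ(1), …, φ(32) are: 0, 1, 8, 27, 31, 26, 18, 13, 17, 3, 10, 11, 12, 19, 5, 9, 4, 29, 24, 28, 14, 21, 22, 23, 30, 16, 20, 15, 7, 2, 6, 25, 32.
Every element of ℤ/33ℤ appears exactly once in this list, so φ is a bijection, and in particular injective.
Since φ is injective, we read off the preimage of 4 from the same table: φ(16) = 4, so φ⁻¹(4) = 16.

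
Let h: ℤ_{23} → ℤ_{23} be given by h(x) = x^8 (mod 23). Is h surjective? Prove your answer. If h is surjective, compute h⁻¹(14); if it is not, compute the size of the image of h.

h(11): Repeated squaring mod 23: 11^1 ≡ 11, 11^2 ≡ 11² = 121 ≡ 6, 11^4 ≡ 6² = 36 ≡ 13, 11^8 ≡ 13² = 169 ≡ 8. So 11^8 ≡ 8 (mod 23).
h(12): Repeated squaring mod 23: 12^1 ≡ 12, 12^2 ≡ 12² = 144 ≡ 6, 12^4 ≡ 6² = 36 ≡ 13, 12^8 ≡ 13² = 169 ≡ 8. So 12^8 ≡ 8 (mod 23).
So h(11) = h(12) = 8 while 11 ≠ 12, thus h is not injective.
A non-injective map from the 23-element set ℤ_{23} to itself takes at most 22 distinct values, so it cannot be surjective. Thus h is not surjective.
Since h is not surjective, we determine |image(h)|. Computing x^8 mod 23 for each x (by repeated squaring, reducing mod 23 at every step), the values h(0), h(1), …, h(22) are: 0, 1, 3, 6, 9, 16, 18, 12, 4, 13, 2, 8, 8, 2, 13, 4, 12, 18, 16, 9, 6, 3, 1.
The distinct values are {0, 1, 2, 3, 4, 6, 8, 9, 12, 13, 16, 18}; there are 12 of them.

12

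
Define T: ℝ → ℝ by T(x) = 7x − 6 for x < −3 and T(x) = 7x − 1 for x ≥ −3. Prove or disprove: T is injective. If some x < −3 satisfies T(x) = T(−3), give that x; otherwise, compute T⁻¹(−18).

-17/7

Both pieces are strictly increasing (slopes 7 and 7), so each is injective on its own interval.
The left piece maps (−∞, −3) onto (−∞, −27); the right piece maps [−3, ∞) onto [−22, ∞).
These images are disjoint, so no value is attained by both pieces. Thus T is injective.
Because the two images are disjoint, no x < −3 has T(x) = T(−3), so we compute T⁻¹(−18): −18 lies in [−22, ∞), so solve 7x − 1 = −18: x = (−18 + 1)/7 = −17/7.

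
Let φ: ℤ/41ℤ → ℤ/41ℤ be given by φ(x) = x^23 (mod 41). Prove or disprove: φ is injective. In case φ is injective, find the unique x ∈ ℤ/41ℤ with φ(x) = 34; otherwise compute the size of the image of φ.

Since 41 is prime, the nonzero elements of ℤ/41ℤ form a cyclic group of order 40.
As gcd(23, 40) = 1, raising to the 23rd power is a bijection on this group: if a^23 ≡ b^23 then (ab^{−1})^23 = 1, and the only element of order dividing gcd(23, 40) = 1 is 1, so a = b.
With φ(0) = 0 this makes φ injective on all of ℤ/41ℤ, hence bijective (finite equal-size domain and codomain). In particular φ is injective.
Since φ is injective, we find the preimage of 34. The inverse of x ↦ x^23 on (ℤ/41ℤ)^× is x ↦ x^7, because 23·7 = 161 = 4·40 + 1 ≡ 1 (mod 40) and x^{40} = 1 for x ≠ 0 (Fermat). So φ⁻¹(34) = 34^7 mod 41.
Repeated squaring mod 41: 34^1 ≡ 34, 34^2 ≡ 34² = 1156 ≡ 8, 34^4 ≡ 8² = 64 ≡ 23. Since 7 = 4 + 2 + 1, 34^7 ≡ 23·8·34: 23·8 = 184 ≡ 20, then 20·34 = 680 ≡ 24. So 34^7 ≡ 24 (mod 41).
Hence φ⁻¹(34) = 24.

24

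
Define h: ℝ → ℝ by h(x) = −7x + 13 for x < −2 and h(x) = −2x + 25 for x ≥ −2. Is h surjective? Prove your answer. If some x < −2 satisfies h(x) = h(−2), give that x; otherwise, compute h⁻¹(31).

-16/7

Both pieces are strictly decreasing (slopes −7 and −2), so each is injective on its own interval.
The left piece maps (−∞, −2) onto (27, ∞); the right piece maps [−2, ∞) onto (−∞, 29].
The union (27, ∞) ∪ (−∞, 29] covers ℝ, so h is surjective.
For the follow-up: the images overlap, so an x < −2 with h(x) = h(−2) exists. h(−2) = 29; solving −7x + 13 = 29 for x < −2 gives x = (29 − 13)/(−7) = −16/7.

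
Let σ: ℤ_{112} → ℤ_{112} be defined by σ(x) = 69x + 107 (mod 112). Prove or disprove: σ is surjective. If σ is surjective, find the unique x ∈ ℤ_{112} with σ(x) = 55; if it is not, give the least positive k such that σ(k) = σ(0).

Since gcd(69, 112) = 1, 69 is invertible modulo 112. Euclid's algorithm: 112 = 1·69 + 43, 69 = 1·43 + 26, 43 = 1·26 + 17, 26 = 1·17 + 9, 17 = 1·9 + 8, 9 = 1·8 + 1; back-substituting gives 1 = 13·69 − 8·112, so 69⁻¹ ≡ 13 (mod 112).
For any y ∈ ℤ_{112}, x = 13(y − 107) mod 112 satisfies σ(x) = 69·13(y − 107) + 107 ≡ y (since 69·13 ≡ 1 mod 112). So every y has a preimage.
So σ is surjective.
Since σ is surjective, we compute σ⁻¹(55): solve 69x + 107 ≡ 55 (mod 112), i.e. 69x ≡ 60 (mod 112).
Multiplying by 69⁻¹ = 13 gives x ≡ 13·60 = 780 = 6·112 + 108 ≡ 108 (mod 112).
Check: σ(108) = 69·108 + 107 = 7559 = 67·112 + 55 ≡ 55 (mod 112).

108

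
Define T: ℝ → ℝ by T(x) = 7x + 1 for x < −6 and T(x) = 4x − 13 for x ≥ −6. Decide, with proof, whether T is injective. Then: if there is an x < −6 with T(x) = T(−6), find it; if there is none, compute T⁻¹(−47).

-48/7

Both pieces are strictly increasing (slopes 7 and 4), so each is injective on its own interval.
The left piece maps (−∞, −6) onto (−∞, −41); the right piece maps [−6, ∞) onto [−37, ∞).
These images are disjoint, so no value is attained by both pieces. So T is injective.
Because the two images are disjoint, no x < −6 has T(x) = T(−6), so we compute T⁻¹(−47): −47 lies in (−∞, −41), so solve 7x + 1 = −47: x = (−47 − 1)/7 = −48/7.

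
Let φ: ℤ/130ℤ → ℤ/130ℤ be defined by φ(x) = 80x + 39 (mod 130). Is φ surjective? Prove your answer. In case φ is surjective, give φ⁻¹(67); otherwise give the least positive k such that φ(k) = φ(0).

13

By definition, surjectivity means every element of the codomain has a preimage under φ.
Since gcd(80, 130) = 10, we have 80x ≡ 0 (mod 10) for all x, so φ(x) ≡ 9 (mod 10).
But 0 ≢ 9 (mod 10), so 0 ∈ ℤ/130ℤ has no preimage. Thus φ is not surjective.
Since φ is not surjective, we find the least positive k with φ(k) = φ(0): this means 80k ≡ 0 (mod 130), i.e. 130 ∣ 80k. Since gcd(80, 130) = 10, dividing through by 10 this holds exactly when 13 ∣ 8k, and as gcd(8, 13) = 1, exactly when 13 ∣ k.
The smallest positive such k is 13.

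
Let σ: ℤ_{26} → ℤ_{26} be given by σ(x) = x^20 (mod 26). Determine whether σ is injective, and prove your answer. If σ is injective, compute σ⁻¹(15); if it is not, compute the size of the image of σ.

8

σ(1) = 1^20 = 1.
σ(5): Repeated squaring mod 26: 5^1 ≡ 5, 5^2 ≡ 5² = 25, 5^4 ≡ 25² = 625 ≡ 1, 5^8 ≡ 1² = 1, 5^16 ≡ 1² = 1. Since 20 = 16 + 4, 5^20 ≡ 1·1: 1·1 = 1. So 5^20 ≡ 1 (mod 26).
So σ(1) = σ(5) = 1 while 1 ≠ 5, hence σ is not injective.
Since σ is not injective, we determine |image(σ)|. Computing x^20 mod 26 for each x (by repeated squaring, reducing mod 26 at every step), the values σ(0), σ(1), …, σ(25) are: 0, 1, 22, 9, 16, 1, 16, 3, 14, 3, 22, 9, 14, 13, 14, 9, 22, 3, 14, 3, 16, 1, 16, 9, 22, 1.
The distinct values are {0, 1, 3, 9, 13, 14, 16, 22}; there are 8 of them.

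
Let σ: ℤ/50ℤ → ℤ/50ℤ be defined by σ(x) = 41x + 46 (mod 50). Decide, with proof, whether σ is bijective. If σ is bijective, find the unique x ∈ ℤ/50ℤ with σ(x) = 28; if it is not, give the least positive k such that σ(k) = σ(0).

2

If σ(u) = σ(v), then 41u ≡ 41v (mod 50). Because gcd(41, 50) = 1, we may cancel 41 to get u ≡ v (mod 50).
We now compute 41⁻¹ mod 50 explicitly. Euclid's algorithm: 50 = 1·41 + 9, 41 = 4·9 + 5, 9 = 1·5 + 4, 5 = 1·4 + 1; back-substituting gives 1 = 11·41 − 9·50, so 41⁻¹ ≡ 11 (mod 50).
For any y ∈ ℤ/50ℤ, x = 11(y − 46) mod 50 satisfies σ(x) = 41·11(y − 46) + 46 ≡ y (since 41·11 ≡ 1 mod 50). So every y has a preimage.
Thus σ is bijective.
Since σ is bijective, we compute σ⁻¹(28): solve 41x + 46 ≡ 28 (mod 50), i.e. 41x ≡ 32 (mod 50).
Multiplying by 41⁻¹ = 11 gives x ≡ 11·32 = 352 = 7·50 + 2 ≡ 2 (mod 50).
Check: σ(2) = 41·2 + 46 = 128 = 2·50 + 28 ≡ 28 (mod 50).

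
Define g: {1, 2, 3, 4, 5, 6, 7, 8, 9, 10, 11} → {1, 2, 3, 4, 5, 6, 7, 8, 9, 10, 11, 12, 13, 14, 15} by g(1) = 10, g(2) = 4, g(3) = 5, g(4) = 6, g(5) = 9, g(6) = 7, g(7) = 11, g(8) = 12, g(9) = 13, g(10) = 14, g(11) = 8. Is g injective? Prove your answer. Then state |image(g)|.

The values g(1), …, g(11) are 10, 4, 5, 6, 9, 7, 11, 12, 13, 14, 8 — all distinct.
So g(u) = g(v) only when u = v, and g is injective.
The image of g is {4, 5, 6, 7, 8, 9, 10, 11, 12, 13, 14}, which has 11 elements.

11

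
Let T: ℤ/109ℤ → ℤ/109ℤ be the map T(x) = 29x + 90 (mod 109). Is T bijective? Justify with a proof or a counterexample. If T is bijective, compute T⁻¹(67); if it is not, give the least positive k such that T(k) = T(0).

18

Recall that T is injective if T(x_1) = T(x_2) implies x_1 = x_2.
If T(x_1) = T(x_2), then 29x_1 ≡ 29x_2 (mod 109). Because gcd(29, 109) = 1, we may cancel 29 to get x_1 ≡ x_2 (mod 109).
We now compute 29⁻¹ mod 109 explicitly. Euclid's algorithm: 109 = 3·29 + 22, 29 = 1·22 + 7, 22 = 3·7 + 1; back-substituting gives 1 = 94·29 − 25·109, so 29⁻¹ ≡ 94 (mod 109).
For any y ∈ ℤ/109ℤ, x = 94(y − 90) mod 109 satisfies T(x) = 29·94(y − 90) + 90 ≡ y (since 29·94 ≡ 1 mod 109). So every y has a preimage.
Therefore T is bijective.
Since T is bijective, we find T⁻¹(67): we need 29x ≡ 67 − 90 ≡ 86 (mod 109). Using 29⁻¹ = 94: x ≡ 94·86 = 8084 = 74·109 + 18, so x = 18.
Check: T(18) = 29·18 + 90 = 612 = 5·109 + 67 ≡ 67 (mod 109).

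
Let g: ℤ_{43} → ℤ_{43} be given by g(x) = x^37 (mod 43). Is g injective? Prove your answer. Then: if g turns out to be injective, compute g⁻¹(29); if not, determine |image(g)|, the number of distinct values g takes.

26

Since 43 is prime, the nonzero elements of ℤ_{43} form a cyclic group of order 42.
As gcd(37, 42) = 1, raising to the 37th power is a bijection on this group: if s^37 ≡ t^37 then (st^{−1})^37 = 1, and the only element of order dividing gcd(37, 42) = 1 is 1, so s = t.
With g(0) = 0 this makes g injective on all of ℤ_{43}, hence bijective (finite equal-size domain and codomain). In particular g is injective.
Since g is injective, we find the preimage of 29. The inverse of x ↦ x^37 on (ℤ_{43})^× is x ↦ x^25, because 37·25 = 925 = 22·42 + 1 ≡ 1 (mod 42) and x^{42} = 1 for x ≠ 0 (Fermat). So g⁻¹(29) = 29^25 mod 43.
Repeated squaring mod 43: 29^1 ≡ 29, 29^2 ≡ 29² = 841 ≡ 24, 29^4 ≡ 24² = 576 ≡ 17, 29^8 ≡ 17² = 289 ≡ 31, 29^16 ≡ 31² = 961 ≡ 15. Since 25 = 16 + 8 + 1, 29^25 ≡ 15·31·29: 15·31 = 465 ≡ 35, then 35·29 = 1015 ≡ 26. So 29^25 ≡ 26 (mod 43).
Hence g⁻¹(29) = 26.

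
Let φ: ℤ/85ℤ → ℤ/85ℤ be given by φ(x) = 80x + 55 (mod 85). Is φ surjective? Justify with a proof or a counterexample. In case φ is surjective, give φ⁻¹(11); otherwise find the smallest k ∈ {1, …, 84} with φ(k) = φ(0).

17

Since gcd(80, 85) = 5, we have 80x ≡ 0 (mod 5) for all x, so φ(x) ≡ 0 (mod 5).
But 1 ≢ 0 (mod 5), so 1 ∈ ℤ/85ℤ has no preimage. So φ is not surjective.
Since φ is not surjective, we find the least positive k with φ(k) = φ(0): this means 80k ≡ 0 (mod 85), i.e. 85 ∣ 80k. Since gcd(80, 85) = 5, dividing through by 5 this holds exactly when 17 ∣ 16k, and as gcd(16, 17) = 1, exactly when 17 ∣ k.
The smallest positive such k is 17.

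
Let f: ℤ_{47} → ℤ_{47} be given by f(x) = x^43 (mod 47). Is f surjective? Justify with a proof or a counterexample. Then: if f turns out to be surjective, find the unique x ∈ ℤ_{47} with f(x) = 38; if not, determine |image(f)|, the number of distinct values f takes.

Since 47 is prime, the nonzero elements of ℤ_{47} form a cyclic group of order 46.
As gcd(43, 46) = 1, raising to the 43rd power is a bijection on this group: if a^43 ≡ b^43 then (ab^{−1})^43 = 1, and the only element of order dividing gcd(43, 46) = 1 is 1, so a = b.
With f(0) = 0 this makes f injective on all of ℤ_{47}, hence bijective (finite equal-size domain and codomain). In particular f is surjective.
Since f is surjective, we find the preimage of 38. The inverse of x ↦ x^43 on (ℤ_{47})^× is x ↦ x^15, because 43·15 = 645 = 14·46 + 1 ≡ 1 (mod 46) and x^{46} = 1 for x ≠ 0 (Fermat). So f⁻¹(38) = 38^15 mod 47.
Repeated squaring mod 47: 38^1 ≡ 38, 38^2 ≡ 38² = 1444 ≡ 34, 38^4 ≡ 34² = 1156 ≡ 28, 38^8 ≡ 28² = 784 ≡ 32. Since 15 = 8 + 4 + 2 + 1, 38^15 ≡ 32·28·34·38: 32·28 = 896 ≡ 3, then 3·34 = 102 ≡ 8, then 8·38 = 304 ≡ 22. So 38^15 ≡ 22 (mod 47).
Hence f⁻¹(38) = 22.

22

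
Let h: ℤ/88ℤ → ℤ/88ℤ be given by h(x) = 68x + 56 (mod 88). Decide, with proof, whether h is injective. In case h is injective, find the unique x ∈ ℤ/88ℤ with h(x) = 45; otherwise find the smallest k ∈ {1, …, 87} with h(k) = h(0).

22

We have gcd(68, 88) = 4 > 1. Taking x_1 = 0 and x_2 = 22: h(0) = 56 and h(22) = 68·22 + 56 = 1552 ≡ 56 (mod 88).
So h(0) = h(22) while 0 ≠ 22, so h is not injective.
Since h is not injective, we find the least positive k with h(k) = h(0): this means 68k ≡ 0 (mod 88), i.e. 88 ∣ 68k. Since gcd(68, 88) = 4, dividing through by 4 this holds exactly when 22 ∣ 17k, and as gcd(17, 22) = 1, exactly when 22 ∣ k.
The smallest positive such k is 22.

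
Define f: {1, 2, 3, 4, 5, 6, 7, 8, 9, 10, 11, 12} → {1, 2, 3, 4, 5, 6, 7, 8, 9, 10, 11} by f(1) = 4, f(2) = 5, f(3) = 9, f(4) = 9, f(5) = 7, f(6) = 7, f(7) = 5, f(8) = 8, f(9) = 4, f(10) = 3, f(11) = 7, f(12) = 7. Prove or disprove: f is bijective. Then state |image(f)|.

f(3) = 9 = f(4) with 3 ≠ 4, so f is not injective, hence not bijective.
The image of f is {3, 4, 5, 7, 8, 9}, which has 6 elements.

6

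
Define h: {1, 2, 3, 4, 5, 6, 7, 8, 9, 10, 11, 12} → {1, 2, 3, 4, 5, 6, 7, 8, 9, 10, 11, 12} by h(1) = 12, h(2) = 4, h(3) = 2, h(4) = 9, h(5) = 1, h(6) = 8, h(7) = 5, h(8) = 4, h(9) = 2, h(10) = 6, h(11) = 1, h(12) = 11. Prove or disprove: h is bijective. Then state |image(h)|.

9

h(2) = 4 = h(8) with 2 ≠ 8, so h is not injective, hence not bijective.
The image of h is {1, 2, 4, 5, 6, 8, 9, 11, 12}, which has 9 elements.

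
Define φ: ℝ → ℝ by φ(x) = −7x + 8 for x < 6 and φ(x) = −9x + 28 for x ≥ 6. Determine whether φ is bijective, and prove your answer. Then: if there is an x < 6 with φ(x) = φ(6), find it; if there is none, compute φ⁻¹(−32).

34/7

Both pieces are strictly decreasing (slopes −7 and −9), so each is injective on its own interval.
The left piece maps (−∞, 6) onto (−34, ∞); the right piece maps [6, ∞) onto (−∞, −26].
These images overlap. In particular φ(6) = −26 (right piece), and solving −7x + 8 = −26 on the left piece gives x = 34/7 < 6.
So φ(34/7) = φ(6) with 34/7 ≠ 6, and φ is not injective, hence not bijective. This x = 34/7 is the requested value below 6.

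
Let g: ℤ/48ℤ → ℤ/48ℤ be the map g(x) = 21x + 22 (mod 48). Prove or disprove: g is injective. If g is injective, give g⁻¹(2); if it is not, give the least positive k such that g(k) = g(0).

16

We have gcd(21, 48) = 3 > 1. Taking x_1 = 0 and x_2 = 16: g(0) = 22 and g(16) = 21·16 + 22 = 358 ≡ 22 (mod 48).
So g(0) = g(16) while 0 ≠ 16, therefore g is not injective.
Since g is not injective, we find the least positive k with g(k) = g(0): this means 21k ≡ 0 (mod 48), i.e. 48 ∣ 21k. Since gcd(21, 48) = 3, dividing through by 3 this holds exactly when 16 ∣ 7k, and as gcd(7, 16) = 1, exactly when 16 ∣ k.
The smallest positive such k is 16.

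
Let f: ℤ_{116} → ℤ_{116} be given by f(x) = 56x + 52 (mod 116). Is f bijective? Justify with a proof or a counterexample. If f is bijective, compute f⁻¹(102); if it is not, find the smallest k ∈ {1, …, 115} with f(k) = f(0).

29

Recall: f is injective if f(a) = f(b) implies a = b.
We have gcd(56, 116) = 4 > 1. Taking a = 0 and b = 29: f(0) = 52 and f(29) = 56·29 + 52 = 1676 ≡ 52 (mod 116).
So f(0) = f(29) while 0 ≠ 29, so f is not injective, hence not bijective.
Since f is not bijective, we find the least positive k with f(k) = f(0): this means 56k ≡ 0 (mod 116), i.e. 116 ∣ 56k. Since gcd(56, 116) = 4, dividing through by 4 this holds exactly when 29 ∣ 14k, and as gcd(14, 29) = 1, exactly when 29 ∣ k.
The smallest positive such k is 29.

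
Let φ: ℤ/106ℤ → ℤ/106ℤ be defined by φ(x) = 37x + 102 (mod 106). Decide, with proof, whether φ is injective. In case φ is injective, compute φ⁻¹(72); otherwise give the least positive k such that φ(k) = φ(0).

88

By definition, φ is injective if φ(a) = φ(b) implies a = b.
If φ(a) = φ(b), then 37a ≡ 37b (mod 106). Because gcd(37, 106) = 1, we may cancel 37 to get a ≡ b (mod 106).
Hence φ is injective.
We now compute 37⁻¹ mod 106 explicitly. Euclid's algorithm: 106 = 2·37 + 32, 37 = 1·32 + 5, 32 = 6·5 + 2, 5 = 2·2 + 1; back-substituting gives 1 = 43·37 − 15·106, so 37⁻¹ ≡ 43 (mod 106).
Since φ is injective, we find φ⁻¹(72): we need 37x ≡ 72 − 102 ≡ 76 (mod 106). Using 37⁻¹ = 43: x ≡ 43·76 = 3268 = 30·106 + 88, so x = 88.
Check: φ(88) = 37·88 + 102 = 3358 = 31·106 + 72 ≡ 72 (mod 106).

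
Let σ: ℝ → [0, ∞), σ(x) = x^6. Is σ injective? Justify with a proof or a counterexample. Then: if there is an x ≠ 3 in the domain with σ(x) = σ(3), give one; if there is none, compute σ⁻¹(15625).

-3

σ(3) = 729 = (−3)^6 = σ(−3) (since 6 is even), with 3 ≠ −3. So σ is not injective.
For the follow-up, such an x exists: taking x = −3 ∈ ℝ gives σ(−3) = 729 = σ(3) with −3 ≠ 3.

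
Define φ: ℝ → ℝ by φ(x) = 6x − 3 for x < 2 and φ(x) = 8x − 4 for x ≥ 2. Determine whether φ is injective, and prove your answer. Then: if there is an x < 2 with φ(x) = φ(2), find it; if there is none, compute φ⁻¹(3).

1

Both pieces are strictly increasing (slopes 6 and 8), so each is injective on its own interval.
The left piece maps (−∞, 2) onto (−∞, 9); the right piece maps [2, ∞) onto [12, ∞).
These images are disjoint, so no value is attained by both pieces. So φ is injective.
Because the two images are disjoint, no x < 2 has φ(x) = φ(2), so we compute φ⁻¹(3): 3 lies in (−∞, 9), so solve 6x − 3 = 3: x = (3 + 3)/6 = 1.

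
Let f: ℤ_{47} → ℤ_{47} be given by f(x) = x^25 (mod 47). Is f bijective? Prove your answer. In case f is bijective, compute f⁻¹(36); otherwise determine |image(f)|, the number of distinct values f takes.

6

Since 47 is prime, the nonzero elements of ℤ_{47} form a cyclic group of order 46.
As gcd(25, 46) = 1, raising to the 25th power is a bijection on this group: if a^25 ≡ b^25 then (ab^{−1})^25 = 1, and the only element of order dividing gcd(25, 46) = 1 is 1, so a = b.
With f(0) = 0 this makes f injective on all of ℤ_{47}, hence bijective (finite equal-size domain and codomain). In particular f is bijective.
Since f is bijective, we find the preimage of 36. The inverse of x ↦ x^25 on (ℤ_{47})^× is x ↦ x^35, because 25·35 = 875 = 19·46 + 1 ≡ 1 (mod 46) and x^{46} = 1 for x ≠ 0 (Fermat). So f⁻¹(36) = 36^35 mod 47.
Repeated squaring mod 47: 36^1 ≡ 36, 36^2 ≡ 36² = 1296 ≡ 27, 36^4 ≡ 27² = 729 ≡ 24, 36^8 ≡ 24² = 576 ≡ 12, 36^16 ≡ 12² = 144 ≡ 3, 36^32 ≡ 3² = 9. Since 35 = 32 + 2 + 1, 36^35 ≡ 9·27·36: 9·27 = 243 ≡ 8, then 8·36 = 288 ≡ 6. So 36^35 ≡ 6 (mod 47).
Hence f⁻¹(36) = 6.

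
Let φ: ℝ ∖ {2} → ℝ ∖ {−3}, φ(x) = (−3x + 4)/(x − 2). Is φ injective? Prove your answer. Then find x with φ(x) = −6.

Suppose φ(s) = φ(t). Cross-multiplying: (−3s + 4)(t − 2) = (−3t + 4)(s − 2).
Expanding both sides and cancelling the symmetric terms leaves 2·(s − t) = 0. Since 2 ≠ 0, s = t. Therefore φ is injective.
Solving φ(x) = −6: cross-multiplying gives −3x + 4 = −6(x − 2), which rearranges to 3x = 8, so x = 8/3.

8/3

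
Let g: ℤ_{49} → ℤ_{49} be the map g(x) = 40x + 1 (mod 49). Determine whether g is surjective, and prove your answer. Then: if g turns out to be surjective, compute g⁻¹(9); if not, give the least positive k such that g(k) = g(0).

Recall that g is surjective if every y in the codomain equals g(x) for some x in the domain.
Since gcd(40, 49) = 1, 40 is invertible modulo 49. Euclid's algorithm: 49 = 1·40 + 9, 40 = 4·9 + 4, 9 = 2·4 + 1; back-substituting gives 1 = 38·40 − 31·49, so 40⁻¹ ≡ 38 (mod 49).
Then y ↦ 38(y − 1) is a two-sided inverse to g, so every y ∈ ℤ_{49} has a preimage.
Therefore g is surjective.
Since g is surjective, we compute g⁻¹(9): solve 40x + 1 ≡ 9 (mod 49), i.e. 40x ≡ 8 (mod 49).
Multiplying by 40⁻¹ = 38 gives x ≡ 38·8 = 304 = 6·49 + 10 ≡ 10 (mod 49).
Check: g(10) = 40·10 + 1 = 401 = 8·49 + 9 ≡ 9 (mod 49).

10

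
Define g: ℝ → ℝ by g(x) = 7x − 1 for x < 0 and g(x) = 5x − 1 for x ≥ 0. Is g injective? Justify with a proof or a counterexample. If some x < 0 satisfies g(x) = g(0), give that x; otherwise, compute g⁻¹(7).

Both pieces are strictly increasing (slopes 7 and 5), so each is injective on its own interval.
The left piece maps (−∞, 0) onto (−∞, −1); the right piece maps [0, ∞) onto [−1, ∞).
These images are disjoint, so no value is attained by both pieces. Hence g is injective.
Because the two images are disjoint, no x < 0 has g(x) = g(0), so we compute g⁻¹(7): 7 lies in [−1, ∞), so solve 5x − 1 = 7: x = (7 + 1)/5 = 8/5.

8/5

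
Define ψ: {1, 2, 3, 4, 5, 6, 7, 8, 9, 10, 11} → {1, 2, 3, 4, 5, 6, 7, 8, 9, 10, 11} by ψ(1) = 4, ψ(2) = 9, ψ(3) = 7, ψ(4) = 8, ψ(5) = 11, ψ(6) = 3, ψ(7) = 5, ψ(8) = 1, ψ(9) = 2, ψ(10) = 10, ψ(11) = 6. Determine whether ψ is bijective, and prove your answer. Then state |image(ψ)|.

11

The values 4, 9, 7, 8, 11, 3, 5, 1, 2, 10, 6 are a permutation of {1, 2, 3, 4, 5, 6, 7, 8, 9, 10, 11}: each element appears exactly once.
So ψ is injective and surjective, hence bijective.
The image of ψ is {1, 2, 3, 4, 5, 6, 7, 8, 9, 10, 11}, which has 11 elements.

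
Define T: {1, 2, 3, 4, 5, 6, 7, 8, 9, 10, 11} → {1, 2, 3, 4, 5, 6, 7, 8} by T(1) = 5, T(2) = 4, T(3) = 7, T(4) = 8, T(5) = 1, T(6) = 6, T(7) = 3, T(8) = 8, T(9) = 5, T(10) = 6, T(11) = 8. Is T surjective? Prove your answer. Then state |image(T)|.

7

No element maps to 2, so T is not surjective.
The image of T is {1, 3, 4, 5, 6, 7, 8}, which has 7 elements.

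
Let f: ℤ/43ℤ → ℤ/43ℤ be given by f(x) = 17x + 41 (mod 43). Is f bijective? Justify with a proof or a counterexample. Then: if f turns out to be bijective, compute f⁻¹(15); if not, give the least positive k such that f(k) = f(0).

1

Recall that f is injective when f(s) = f(t) forces s = t.
If f(s) = f(t), then 17s ≡ 17t (mod 43). Because gcd(17, 43) = 1, we may cancel 17 to get s ≡ t (mod 43).
We now compute 17⁻¹ mod 43 explicitly. Euclid's algorithm: 43 = 2·17 + 9, 17 = 1·9 + 8, 9 = 1·8 + 1; back-substituting gives 1 = 38·17 − 15·43, so 17⁻¹ ≡ 38 (mod 43).
For any y ∈ ℤ/43ℤ, x = 38(y − 41) mod 43 satisfies f(x) = 17·38(y − 41) + 41 ≡ y (since 17·38 ≡ 1 mod 43). So every y has a preimage.
Therefore f is bijective.
Since f is bijective, we find f⁻¹(15): we need 17x ≡ 15 − 41 ≡ 17 (mod 43). Using 17⁻¹ = 38: x ≡ 38·17 = 646 = 15·43 + 1, so x = 1.
Check: f(1) = 17·1 + 41 = 58 = 1·43 + 15 ≡ 15 (mod 43).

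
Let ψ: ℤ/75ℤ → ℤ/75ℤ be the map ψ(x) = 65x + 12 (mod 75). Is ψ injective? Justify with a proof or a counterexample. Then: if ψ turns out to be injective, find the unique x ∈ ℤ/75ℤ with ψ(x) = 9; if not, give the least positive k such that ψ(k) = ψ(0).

15

By definition, ψ is injective when ψ(u) = ψ(v) forces u = v.
We have gcd(65, 75) = 5 > 1. Taking u = 0 and v = 15: ψ(0) = 12 and ψ(15) = 65·15 + 12 = 987 ≡ 12 (mod 75).
So ψ(0) = ψ(15) while 0 ≠ 15, therefore ψ is not injective.
Since ψ is not injective, we find the least positive k with ψ(k) = ψ(0): this means 65k ≡ 0 (mod 75), i.e. 75 ∣ 65k. Since gcd(65, 75) = 5, dividing through by 5 this holds exactly when 15 ∣ 13k, and as gcd(13, 15) = 1, exactly when 15 ∣ k.
The smallest positive such k is 15.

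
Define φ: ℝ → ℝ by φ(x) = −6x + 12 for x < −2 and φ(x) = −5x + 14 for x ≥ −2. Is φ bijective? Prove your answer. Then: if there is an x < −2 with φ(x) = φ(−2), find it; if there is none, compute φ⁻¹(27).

-5/2

Both pieces are strictly decreasing (slopes −6 and −5), so each is injective on its own interval.
The left piece maps (−∞, −2) onto (24, ∞); the right piece maps [−2, ∞) onto (−∞, 24].
Since 24 = 24, the images partition ℝ: φ is injective and surjective, hence bijective.
Because the two images are disjoint, no x < −2 has φ(x) = φ(−2), so we compute φ⁻¹(27): 27 lies in (24, ∞), so solve −6x + 12 = 27: x = (27 − 12)/(−6) = −5/2.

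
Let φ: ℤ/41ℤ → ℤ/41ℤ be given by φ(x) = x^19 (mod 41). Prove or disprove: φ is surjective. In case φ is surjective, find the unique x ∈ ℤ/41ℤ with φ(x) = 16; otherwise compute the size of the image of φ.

Since 41 is prime, the nonzero elements of ℤ/41ℤ form a cyclic group of order 40.
As gcd(19, 40) = 1, raising to the 19th power is a bijection on this group: if x_1^19 ≡ x_2^19 then (x_1x_2^{−1})^19 = 1, and the only element of order dividing gcd(19, 40) = 1 is 1, so x_1 = x_2.
With φ(0) = 0 this makes φ injective on all of ℤ/41ℤ, hence bijective (finite equal-size domain and codomain). In particular φ is surjective.
Since φ is surjective, we find the preimage of 16. The inverse of x ↦ x^19 on (ℤ/41ℤ)^× is x ↦ x^19, because 19·19 = 361 = 9·40 + 1 ≡ 1 (mod 40) and x^{40} = 1 for x ≠ 0 (Fermat). So φ⁻¹(16) = 16^19 mod 41.
Repeated squaring mod 41: 16^1 ≡ 16, 16^2 ≡ 16² = 256 ≡ 10, 16^4 ≡ 10² = 100 ≡ 18, 16^8 ≡ 18² = 324 ≡ 37, 16^16 ≡ 37² = 1369 ≡ 16. Since 19 = 16 + 2 + 1, 16^19 ≡ 16·10·16: 16·10 = 160 ≡ 37, then 37·16 = 592 ≡ 18. So 16^19 ≡ 18 (mod 41).
Hence φ⁻¹(16) = 18.

18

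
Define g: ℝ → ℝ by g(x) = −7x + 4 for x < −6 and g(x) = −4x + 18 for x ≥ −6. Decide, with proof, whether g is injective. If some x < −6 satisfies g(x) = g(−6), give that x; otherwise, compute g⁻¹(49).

Both pieces are strictly decreasing (slopes −7 and −4), so each is injective on its own interval.
The left piece maps (−∞, −6) onto (46, ∞); the right piece maps [−6, ∞) onto (−∞, 42].
These images are disjoint, so no value is attained by both pieces. So g is injective.
Because the two images are disjoint, no x < −6 has g(x) = g(−6), so we compute g⁻¹(49): 49 lies in (46, ∞), so solve −7x + 4 = 49: x = (49 − 4)/(−7) = −45/7.

-45/7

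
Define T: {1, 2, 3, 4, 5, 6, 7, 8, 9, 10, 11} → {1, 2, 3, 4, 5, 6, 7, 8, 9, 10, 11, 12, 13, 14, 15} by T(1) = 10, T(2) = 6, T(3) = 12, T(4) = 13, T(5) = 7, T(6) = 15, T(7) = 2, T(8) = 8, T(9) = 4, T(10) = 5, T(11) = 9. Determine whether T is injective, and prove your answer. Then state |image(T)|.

11

The values T(1), …, T(11) are 10, 6, 12, 13, 7, 15, 2, 8, 4, 5, 9 — all distinct.
So T(s) = T(t) only when s = t, and T is injective.
The image of T is {2, 4, 5, 6, 7, 8, 9, 10, 12, 13, 15}, which has 11 elements.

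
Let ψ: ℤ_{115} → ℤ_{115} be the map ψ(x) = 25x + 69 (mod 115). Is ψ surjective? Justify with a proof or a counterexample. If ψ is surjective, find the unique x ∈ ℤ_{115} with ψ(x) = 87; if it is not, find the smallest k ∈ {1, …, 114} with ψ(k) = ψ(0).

Since gcd(25, 115) = 5, we have 25x ≡ 0 (mod 5) for all x, so ψ(x) ≡ 4 (mod 5).
But 0 ≢ 4 (mod 5), so 0 ∈ ℤ_{115} has no preimage. Thus ψ is not surjective.
Since ψ is not surjective, we find the least positive k with ψ(k) = ψ(0): this means 25k ≡ 0 (mod 115), i.e. 115 ∣ 25k. Since gcd(25, 115) = 5, dividing through by 5 this holds exactly when 23 ∣ 5k, and as gcd(5, 23) = 1, exactly when 23 ∣ k.
The smallest positive such k is 23.

23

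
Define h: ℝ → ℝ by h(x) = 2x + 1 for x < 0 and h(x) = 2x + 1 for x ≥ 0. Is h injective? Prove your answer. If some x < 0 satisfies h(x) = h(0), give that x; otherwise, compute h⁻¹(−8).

-9/2

Both pieces are strictly increasing (slopes 2 and 2), so each is injective on its own interval.
The left piece maps (−∞, 0) onto (−∞, 1); the right piece maps [0, ∞) onto [1, ∞).
These images are disjoint, so no value is attained by both pieces. So h is injective.
Because the two images are disjoint, no x < 0 has h(x) = h(0), so we compute h⁻¹(−8): −8 lies in (−∞, 1), so solve 2x + 1 = −8: x = (−8 − 1)/2 = −9/2.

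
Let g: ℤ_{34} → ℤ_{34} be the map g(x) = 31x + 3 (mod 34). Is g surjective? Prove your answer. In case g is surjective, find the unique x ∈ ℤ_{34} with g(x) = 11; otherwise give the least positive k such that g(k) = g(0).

20

Since gcd(31, 34) = 1, 31 is invertible modulo 34. Euclid's algorithm: 34 = 1·31 + 3, 31 = 10·3 + 1; back-substituting gives 1 = 11·31 − 10·34, so 31⁻¹ ≡ 11 (mod 34).
For any y ∈ ℤ_{34}, x = 11(y − 3) mod 34 satisfies g(x) = 31·11(y − 3) + 3 ≡ y (since 31·11 ≡ 1 mod 34). So every y has a preimage.
Hence g is surjective.
Since g is surjective, we find g⁻¹(11): we need 31x ≡ 11 − 3 ≡ 8 (mod 34). Using 31⁻¹ = 11: x ≡ 11·8 = 88 = 2·34 + 20, so x = 20.
Check: g(20) = 31·20 + 3 = 623 = 18·34 + 11 ≡ 11 (mod 34).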